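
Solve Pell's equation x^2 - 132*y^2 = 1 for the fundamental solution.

(x, y) = (23, 2)

First expand sqrt(132) as a continued fraction. With x_i = (sqrt(132) + m_i)/d_i and (m_0, d_0) = (0, 1): a_0 = floor(sqrt(132)) = 11, since 11^2 = 121 <= 132 < 144 = 12^2.
Iterate m_{i+1} = d_i*a_i - m_i, d_{i+1} = (132 - m_{i+1}^2)/d_i, a_{i+1} = floor((a_0 + m_{i+1})/d_{i+1}):
  m_1 = 1*11 - 0 = 11, d_1 = (132 - 11^2)/1 = 11/1 = 11, a_1 = floor((11 + 11)/11) = 2.
  m_2 = 11*2 - 11 = 11, d_2 = (132 - 11^2)/11 = 11/11 = 1, a_2 = floor((11 + 11)/1) = 22.
  m_3 = 1*22 - 11 = 11, d_3 = (132 - 11^2)/1 = 11/1 = 11: (m_3, d_3) = (m_1, d_1) = (11, 11), so from here the quotients repeat a_1, a_2; the period length is 2.
So sqrt(132) = [11; (2, 22)] with period length k = 2.
k is even, so the fundamental solution of x^2 - 132y^2 = 1 is (p_{k-1}, q_{k-1}) = (p_1, q_1); compute convergents through index 1.
Convergents (p_i = a_i*p_{i-1} + p_{i-2}, q_i = a_i*q_{i-1} + q_{i-2} with p_{-2}=0, p_{-1}=1, q_{-2}=1, q_{-1}=0):
  i=0: a_0=11, p_0 = 11*1 + 0 = 11, q_0 = 11*0 + 1 = 1.
  i=1: a_1=2, p_1 = 2*11 + 1 = 23, q_1 = 2*1 + 0 = 2.
Check: 23^2 - 132*2^2 = 529 - 528 = 1, so (x, y) = (23, 2) solves the equation, and by the theorem it is the least positive solution.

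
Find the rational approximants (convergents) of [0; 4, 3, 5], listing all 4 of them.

Using the convergent recurrence p_i = a_i*p_{i-1} + p_{i-2}, q_i = a_i*q_{i-1} + q_{i-2} with p_{-2}=0, p_{-1}=1, q_{-2}=1, q_{-1}=0:
  i=0: a_0=0, p_0 = 0*1 + 0 = 0, q_0 = 0*0 + 1 = 1.
  i=1: a_1=4, p_1 = 4*0 + 1 = 1, q_1 = 4*1 + 0 = 4.
  i=2: a_2=3, p_2 = 3*1 + 0 = 3, q_2 = 3*4 + 1 = 13.
  i=3: a_3=5, p_3 = 5*3 + 1 = 16, q_3 = 5*13 + 4 = 69.

0/1, 1/4, 3/13, 16/69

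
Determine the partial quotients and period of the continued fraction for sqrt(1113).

Write x_i = (sqrt(1113) + m_i)/d_i with (m_0, d_0) = (0, 1). a_0 = floor(sqrt(1113)) = 33, since 33^2 = 1089 <= 1113 < 1156 = 34^2.
Iterate m_{i+1} = d_i*a_i - m_i, d_{i+1} = (1113 - m_{i+1}^2)/d_i, a_{i+1} = floor((a_0 + m_{i+1})/d_{i+1}):
  m_1 = 1*33 - 0 = 33, d_1 = (1113 - 33^2)/1 = 24/1 = 24, a_1 = floor((33 + 33)/24) = 2.
  m_2 = 24*2 - 33 = 15, d_2 = (1113 - 15^2)/24 = 888/24 = 37, a_2 = floor((33 + 15)/37) = 1.
  m_3 = 37*1 - 15 = 22, d_3 = (1113 - 22^2)/37 = 629/37 = 17, a_3 = floor((33 + 22)/17) = 3.
  m_4 = 17*3 - 22 = 29, d_4 = (1113 - 29^2)/17 = 272/17 = 16, a_4 = floor((33 + 29)/16) = 3.
  m_5 = 16*3 - 29 = 19, d_5 = (1113 - 19^2)/16 = 752/16 = 47, a_5 = floor((33 + 19)/47) = 1.
  m_6 = 47*1 - 19 = 28, d_6 = (1113 - 28^2)/47 = 329/47 = 7, a_6 = floor((33 + 28)/7) = 8.
  m_7 = 7*8 - 28 = 28, d_7 = (1113 - 28^2)/7 = 329/7 = 47, a_7 = floor((33 + 28)/47) = 1.
  m_8 = 47*1 - 28 = 19, d_8 = (1113 - 19^2)/47 = 752/47 = 16, a_8 = floor((33 + 19)/16) = 3.
  m_9 = 16*3 - 19 = 29, d_9 = (1113 - 29^2)/16 = 272/16 = 17, a_9 = floor((33 + 29)/17) = 3.
  m_10 = 17*3 - 29 = 22, d_10 = (1113 - 22^2)/17 = 629/17 = 37, a_10 = floor((33 + 22)/37) = 1.
  m_11 = 37*1 - 22 = 15, d_11 = (1113 - 15^2)/37 = 888/37 = 24, a_11 = floor((33 + 15)/24) = 2.
  m_12 = 24*2 - 15 = 33, d_12 = (1113 - 33^2)/24 = 24/24 = 1, a_12 = floor((33 + 33)/1) = 66.
  m_13 = 1*66 - 33 = 33, d_13 = (1113 - 33^2)/1 = 24/1 = 24: (m_13, d_13) = (m_1, d_1) = (33, 24), so from here the quotients repeat a_1, ..., a_12; the period length is 12.
Hence the expansion of sqrt(1113) is a_0 = 33 followed by the repeating block 2, 1, 3, 3, 1, 8, 1, 3, 3, 1, 2, 66 (period 12).

[33; (2, 1, 3, 3, 1, 8, 1, 3, 3, 1, 2, 66)]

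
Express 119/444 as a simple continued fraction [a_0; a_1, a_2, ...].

Run the Euclidean algorithm on 119 and 444; the successive quotients are the partial quotients a_0, a_1, ... (each step inverts the fractional part left over by the previous one):
  119 = 0*444 + 119, so a_0 = 0.
  444 = 3*119 + 87, so a_1 = 3.
  119 = 1*87 + 32, so a_2 = 1.
  87 = 2*32 + 23, so a_3 = 2.
  32 = 1*23 + 9, so a_4 = 1.
  23 = 2*9 + 5, so a_5 = 2.
  9 = 1*5 + 4, so a_6 = 1.
  5 = 1*4 + 1, so a_7 = 1.
  4 = 4*1 + 0, so a_8 = 4.
The remainder reaches 0 after 9 divisions, so the expansion has 9 partial quotients, read off in order.

[0; 3, 1, 2, 1, 2, 1, 1, 4]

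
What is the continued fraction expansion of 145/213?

[0; 1, 2, 7, 1, 1, 4]

Run the Euclidean algorithm on 145 and 213; the successive quotients are the partial quotients a_0, a_1, ... (each step inverts the fractional part left over by the previous one):
  145 = 0*213 + 145, so a_0 = 0.
  213 = 1*145 + 68, so a_1 = 1.
  145 = 2*68 + 9, so a_2 = 2.
  68 = 7*9 + 5, so a_3 = 7.
  9 = 1*5 + 4, so a_4 = 1.
  5 = 1*4 + 1, so a_5 = 1.
  4 = 4*1 + 0, so a_6 = 4.
The remainder reaches 0 after 7 divisions, so the expansion has 7 partial quotients, read off in order.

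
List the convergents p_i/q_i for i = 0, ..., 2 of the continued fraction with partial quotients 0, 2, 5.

0/1, 1/2, 5/11

Using the convergent recurrence p_i = a_i*p_{i-1} + p_{i-2}, q_i = a_i*q_{i-1} + q_{i-2} with p_{-2}=0, p_{-1}=1, q_{-2}=1, q_{-1}=0:
  i=0: a_0=0, p_0 = 0*1 + 0 = 0, q_0 = 0*0 + 1 = 1.
  i=1: a_1=2, p_1 = 2*0 + 1 = 1, q_1 = 2*1 + 0 = 2.
  i=2: a_2=5, p_2 = 5*1 + 0 = 5, q_2 = 5*2 + 1 = 11.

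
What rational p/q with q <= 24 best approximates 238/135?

37/21

Expand x = 238/135 as a continued fraction with the Euclidean algorithm:
  238 = 1*135 + 103, so a_0 = 1.
  135 = 1*103 + 32, so a_1 = 1.
  103 = 3*32 + 7, so a_2 = 3.
  32 = 4*7 + 4, so a_3 = 4.
  7 = 1*4 + 3, so a_4 = 1.
  4 = 1*3 + 1, so a_5 = 1.
  3 = 3*1 + 0, so a_6 = 3.
so x = [1; 1, 3, 4, 1, 1, 3].
Convergents (p_i = a_i*p_{i-1} + p_{i-2}, q_i = a_i*q_{i-1} + q_{i-2} with p_{-2}=0, p_{-1}=1, q_{-2}=1, q_{-1}=0), until the denominator exceeds 24:
  i=0: a_0=1, p_0 = 1*1 + 0 = 1, q_0 = 1*0 + 1 = 1.
  i=1: a_1=1, p_1 = 1*1 + 1 = 2, q_1 = 1*1 + 0 = 1.
  i=2: a_2=3, p_2 = 3*2 + 1 = 7, q_2 = 3*1 + 1 = 4.
  i=3: a_3=4, p_3 = 4*7 + 2 = 30, q_3 = 4*4 + 1 = 17.
  i=4: a_4=1, p_4 = 1*30 + 7 = 37, q_4 = 1*17 + 4 = 21.
  i=5: a_5=1, p_5 = 1*37 + 30 = 67, q_5 = 1*21 + 17 = 38.
q_5 = 38 > 24, so the last convergent with denominator <= 24 is p_4/q_4 = 37/21.
The closest fraction with denominator <= 24 is either p_4/q_4 or the intermediate fraction (k*p_4 + p_3)/(k*q_4 + q_3) with the largest k >= 1 whose denominator stays <= 24; these approach x as k grows, and every other convergent or intermediate fraction in range is farther away.
Largest k: floor((24 - q_3)/q_4) = floor((24 - 17)/21) = 0.
Since k = 0, no intermediate fraction beyond p_4/q_4 has denominator <= 24, so the convergent 37/21 is the closest (its error is |238*21 - 37*135|/(135*21) = 3/2835).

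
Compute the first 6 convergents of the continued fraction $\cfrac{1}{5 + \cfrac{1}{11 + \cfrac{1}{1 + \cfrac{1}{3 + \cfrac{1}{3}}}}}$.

Using the convergent recurrence p_i = a_i*p_{i-1} + p_{i-2}, q_i = a_i*q_{i-1} + q_{i-2} with p_{-2}=0, p_{-1}=1, q_{-2}=1, q_{-1}=0:
  i=0: a_0=0, p_0 = 0*1 + 0 = 0, q_0 = 0*0 + 1 = 1.
  i=1: a_1=5, p_1 = 5*0 + 1 = 1, q_1 = 5*1 + 0 = 5.
  i=2: a_2=11, p_2 = 11*1 + 0 = 11, q_2 = 11*5 + 1 = 56.
  i=3: a_3=1, p_3 = 1*11 + 1 = 12, q_3 = 1*56 + 5 = 61.
  i=4: a_4=3, p_4 = 3*12 + 11 = 47, q_4 = 3*61 + 56 = 239.
  i=5: a_5=3, p_5 = 3*47 + 12 = 153, q_5 = 3*239 + 61 = 778.

0/1, 1/5, 11/56, 12/61, 47/239, 153/778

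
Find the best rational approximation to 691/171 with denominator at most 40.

97/24

Expand x = 691/171 as a continued fraction with the Euclidean algorithm:
  691 = 4*171 + 7, so a_0 = 4.
  171 = 24*7 + 3, so a_1 = 24.
  7 = 2*3 + 1, so a_2 = 2.
  3 = 3*1 + 0, so a_3 = 3.
so x = [4; 24, 2, 3].
Convergents (p_i = a_i*p_{i-1} + p_{i-2}, q_i = a_i*q_{i-1} + q_{i-2} with p_{-2}=0, p_{-1}=1, q_{-2}=1, q_{-1}=0), until the denominator exceeds 40:
  i=0: a_0=4, p_0 = 4*1 + 0 = 4, q_0 = 4*0 + 1 = 1.
  i=1: a_1=24, p_1 = 24*4 + 1 = 97, q_1 = 24*1 + 0 = 24.
  i=2: a_2=2, p_2 = 2*97 + 4 = 198, q_2 = 2*24 + 1 = 49.
q_2 = 49 > 40, so the last convergent with denominator <= 40 is p_1/q_1 = 97/24.
The closest fraction with denominator <= 40 is either p_1/q_1 or the intermediate fraction (k*p_1 + p_0)/(k*q_1 + q_0) with the largest k >= 1 whose denominator stays <= 40; these approach x as k grows, and every other convergent or intermediate fraction in range is farther away.
Largest k: floor((40 - q_0)/q_1) = floor((40 - 1)/24) = 1.
That gives (1*97 + 4)/(1*24 + 1) = 101/25.
Compare the errors: |x - 97/24| = |691*24 - 97*171|/(171*24) = 3/4104, and |x - 101/25| = |691*25 - 101*171|/(171*25) = 4/4275.
Cross-multiplying, 3*4275 = 12825 < 16416 = 4*4104, so 3/4104 is smaller: the convergent 97/24 is closer to x than 101/25.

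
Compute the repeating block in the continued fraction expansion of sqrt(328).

[18; (9, 36)]

Write x_i = (sqrt(328) + m_i)/d_i with (m_0, d_0) = (0, 1). a_0 = floor(sqrt(328)) = 18, since 18^2 = 324 <= 328 < 361 = 19^2.
Iterate m_{i+1} = d_i*a_i - m_i, d_{i+1} = (328 - m_{i+1}^2)/d_i, a_{i+1} = floor((a_0 + m_{i+1})/d_{i+1}):
  m_1 = 1*18 - 0 = 18, d_1 = (328 - 18^2)/1 = 4/1 = 4, a_1 = floor((18 + 18)/4) = 9.
  m_2 = 4*9 - 18 = 18, d_2 = (328 - 18^2)/4 = 4/4 = 1, a_2 = floor((18 + 18)/1) = 36.
  m_3 = 1*36 - 18 = 18, d_3 = (328 - 18^2)/1 = 4/1 = 4: (m_3, d_3) = (m_1, d_1) = (18, 4), so from here the quotients repeat a_1, a_2; the period length is 2.
Hence the expansion of sqrt(328) is a_0 = 18 followed by the repeating block 9, 36 (period 2).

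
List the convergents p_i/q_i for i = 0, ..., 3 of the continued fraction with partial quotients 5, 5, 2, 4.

5/1, 26/5, 57/11, 254/49

Using the convergent recurrence p_i = a_i*p_{i-1} + p_{i-2}, q_i = a_i*q_{i-1} + q_{i-2} with p_{-2}=0, p_{-1}=1, q_{-2}=1, q_{-1}=0:
  i=0: a_0=5, p_0 = 5*1 + 0 = 5, q_0 = 5*0 + 1 = 1.
  i=1: a_1=5, p_1 = 5*5 + 1 = 26, q_1 = 5*1 + 0 = 5.
  i=2: a_2=2, p_2 = 2*26 + 5 = 57, q_2 = 2*5 + 1 = 11.
  i=3: a_3=4, p_3 = 4*57 + 26 = 254, q_3 = 4*11 + 5 = 49.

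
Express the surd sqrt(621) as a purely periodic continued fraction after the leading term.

Write x_i = (sqrt(621) + m_i)/d_i with (m_0, d_0) = (0, 1). a_0 = floor(sqrt(621)) = 24, since 24^2 = 576 <= 621 < 625 = 25^2.
Iterate m_{i+1} = d_i*a_i - m_i, d_{i+1} = (621 - m_{i+1}^2)/d_i, a_{i+1} = floor((a_0 + m_{i+1})/d_{i+1}):
  m_1 = 1*24 - 0 = 24, d_1 = (621 - 24^2)/1 = 45/1 = 45, a_1 = floor((24 + 24)/45) = 1.
  m_2 = 45*1 - 24 = 21, d_2 = (621 - 21^2)/45 = 180/45 = 4, a_2 = floor((24 + 21)/4) = 11.
  m_3 = 4*11 - 21 = 23, d_3 = (621 - 23^2)/4 = 92/4 = 23, a_3 = floor((24 + 23)/23) = 2.
  m_4 = 23*2 - 23 = 23, d_4 = (621 - 23^2)/23 = 92/23 = 4, a_4 = floor((24 + 23)/4) = 11.
  m_5 = 4*11 - 23 = 21, d_5 = (621 - 21^2)/4 = 180/4 = 45, a_5 = floor((24 + 21)/45) = 1.
  m_6 = 45*1 - 21 = 24, d_6 = (621 - 24^2)/45 = 45/45 = 1, a_6 = floor((24 + 24)/1) = 48.
  m_7 = 1*48 - 24 = 24, d_7 = (621 - 24^2)/1 = 45/1 = 45: (m_7, d_7) = (m_1, d_1) = (24, 45), so from here the quotients repeat a_1, ..., a_6; the period length is 6.
Hence the expansion of sqrt(621) is a_0 = 24 followed by the repeating block 1, 11, 2, 11, 1, 48 (period 6).

[24; (1, 11, 2, 11, 1, 48)]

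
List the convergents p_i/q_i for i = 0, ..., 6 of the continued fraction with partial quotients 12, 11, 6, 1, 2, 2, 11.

12/1, 133/11, 810/67, 943/78, 2696/223, 6335/524, 72381/5987

Using the convergent recurrence p_i = a_i*p_{i-1} + p_{i-2}, q_i = a_i*q_{i-1} + q_{i-2} with p_{-2}=0, p_{-1}=1, q_{-2}=1, q_{-1}=0:
  i=0: a_0=12, p_0 = 12*1 + 0 = 12, q_0 = 12*0 + 1 = 1.
  i=1: a_1=11, p_1 = 11*12 + 1 = 133, q_1 = 11*1 + 0 = 11.
  i=2: a_2=6, p_2 = 6*133 + 12 = 810, q_2 = 6*11 + 1 = 67.
  i=3: a_3=1, p_3 = 1*810 + 133 = 943, q_3 = 1*67 + 11 = 78.
  i=4: a_4=2, p_4 = 2*943 + 810 = 2696, q_4 = 2*78 + 67 = 223.
  i=5: a_5=2, p_5 = 2*2696 + 943 = 6335, q_5 = 2*223 + 78 = 524.
  i=6: a_6=11, p_6 = 11*6335 + 2696 = 72381, q_6 = 11*524 + 223 = 5987.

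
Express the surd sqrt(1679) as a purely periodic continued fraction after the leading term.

Write x_i = (sqrt(1679) + m_i)/d_i with (m_0, d_0) = (0, 1). a_0 = floor(sqrt(1679)) = 40, since 40^2 = 1600 <= 1679 < 1681 = 41^2.
Iterate m_{i+1} = d_i*a_i - m_i, d_{i+1} = (1679 - m_{i+1}^2)/d_i, a_{i+1} = floor((a_0 + m_{i+1})/d_{i+1}):
  m_1 = 1*40 - 0 = 40, d_1 = (1679 - 40^2)/1 = 79/1 = 79, a_1 = floor((40 + 40)/79) = 1.
  m_2 = 79*1 - 40 = 39, d_2 = (1679 - 39^2)/79 = 158/79 = 2, a_2 = floor((40 + 39)/2) = 39.
  m_3 = 2*39 - 39 = 39, d_3 = (1679 - 39^2)/2 = 158/2 = 79, a_3 = floor((40 + 39)/79) = 1.
  m_4 = 79*1 - 39 = 40, d_4 = (1679 - 40^2)/79 = 79/79 = 1, a_4 = floor((40 + 40)/1) = 80.
  m_5 = 1*80 - 40 = 40, d_5 = (1679 - 40^2)/1 = 79/1 = 79: (m_5, d_5) = (m_1, d_1) = (40, 79), so from here the quotients repeat a_1, ..., a_4; the period length is 4.
Hence the expansion of sqrt(1679) is a_0 = 40 followed by the repeating block 1, 39, 1, 80 (period 4).

[40; (1, 39, 1, 80)]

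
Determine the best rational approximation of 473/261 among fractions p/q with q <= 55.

29/16

Expand x = 473/261 as a continued fraction with the Euclidean algorithm:
  473 = 1*261 + 212, so a_0 = 1.
  261 = 1*212 + 49, so a_1 = 1.
  212 = 4*49 + 16, so a_2 = 4.
  49 = 3*16 + 1, so a_3 = 3.
  16 = 16*1 + 0, so a_4 = 16.
so x = [1; 1, 4, 3, 16].
Convergents (p_i = a_i*p_{i-1} + p_{i-2}, q_i = a_i*q_{i-1} + q_{i-2} with p_{-2}=0, p_{-1}=1, q_{-2}=1, q_{-1}=0), until the denominator exceeds 55:
  i=0: a_0=1, p_0 = 1*1 + 0 = 1, q_0 = 1*0 + 1 = 1.
  i=1: a_1=1, p_1 = 1*1 + 1 = 2, q_1 = 1*1 + 0 = 1.
  i=2: a_2=4, p_2 = 4*2 + 1 = 9, q_2 = 4*1 + 1 = 5.
  i=3: a_3=3, p_3 = 3*9 + 2 = 29, q_3 = 3*5 + 1 = 16.
  i=4: a_4=16, p_4 = 16*29 + 9 = 473, q_4 = 16*16 + 5 = 261.
q_4 = 261 > 55, so the last convergent with denominator <= 55 is p_3/q_3 = 29/16.
The closest fraction with denominator <= 55 is either p_3/q_3 or the intermediate fraction (k*p_3 + p_2)/(k*q_3 + q_2) with the largest k >= 1 whose denominator stays <= 55; these approach x as k grows, and every other convergent or intermediate fraction in range is farther away.
Largest k: floor((55 - q_2)/q_3) = floor((55 - 5)/16) = 3.
That gives (3*29 + 9)/(3*16 + 5) = 96/53.
Compare the errors: |x - 29/16| = |473*16 - 29*261|/(261*16) = 1/4176, and |x - 96/53| = |473*53 - 96*261|/(261*53) = 13/13833.
Cross-multiplying, 1*13833 = 13833 < 54288 = 13*4176, so 1/4176 is smaller: the convergent 29/16 is closer to x than 96/53.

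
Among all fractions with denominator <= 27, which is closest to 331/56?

65/11

Expand x = 331/56 as a continued fraction with the Euclidean algorithm:
  331 = 5*56 + 51, so a_0 = 5.
  56 = 1*51 + 5, so a_1 = 1.
  51 = 10*5 + 1, so a_2 = 10.
  5 = 5*1 + 0, so a_3 = 5.
so x = [5; 1, 10, 5].
Convergents (p_i = a_i*p_{i-1} + p_{i-2}, q_i = a_i*q_{i-1} + q_{i-2} with p_{-2}=0, p_{-1}=1, q_{-2}=1, q_{-1}=0), until the denominator exceeds 27:
  i=0: a_0=5, p_0 = 5*1 + 0 = 5, q_0 = 5*0 + 1 = 1.
  i=1: a_1=1, p_1 = 1*5 + 1 = 6, q_1 = 1*1 + 0 = 1.
  i=2: a_2=10, p_2 = 10*6 + 5 = 65, q_2 = 10*1 + 1 = 11.
  i=3: a_3=5, p_3 = 5*65 + 6 = 331, q_3 = 5*11 + 1 = 56.
q_3 = 56 > 27, so the last convergent with denominator <= 27 is p_2/q_2 = 65/11.
The closest fraction with denominator <= 27 is either p_2/q_2 or the intermediate fraction (k*p_2 + p_1)/(k*q_2 + q_1) with the largest k >= 1 whose denominator stays <= 27; these approach x as k grows, and every other convergent or intermediate fraction in range is farther away.
Largest k: floor((27 - q_1)/q_2) = floor((27 - 1)/11) = 2.
That gives (2*65 + 6)/(2*11 + 1) = 136/23.
Compare the errors: |x - 65/11| = |331*11 - 65*56|/(56*11) = 1/616, and |x - 136/23| = |331*23 - 136*56|/(56*23) = 3/1288.
Cross-multiplying, 1*1288 = 1288 < 1848 = 3*616, so 1/616 is smaller: the convergent 65/11 is closer to x than 136/23.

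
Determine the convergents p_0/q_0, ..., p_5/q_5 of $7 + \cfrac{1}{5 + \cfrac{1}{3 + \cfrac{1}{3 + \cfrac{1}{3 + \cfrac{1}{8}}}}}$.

Using the convergent recurrence p_i = a_i*p_{i-1} + p_{i-2}, q_i = a_i*q_{i-1} + q_{i-2} with p_{-2}=0, p_{-1}=1, q_{-2}=1, q_{-1}=0:
  i=0: a_0=7, p_0 = 7*1 + 0 = 7, q_0 = 7*0 + 1 = 1.
  i=1: a_1=5, p_1 = 5*7 + 1 = 36, q_1 = 5*1 + 0 = 5.
  i=2: a_2=3, p_2 = 3*36 + 7 = 115, q_2 = 3*5 + 1 = 16.
  i=3: a_3=3, p_3 = 3*115 + 36 = 381, q_3 = 3*16 + 5 = 53.
  i=4: a_4=3, p_4 = 3*381 + 115 = 1258, q_4 = 3*53 + 16 = 175.
  i=5: a_5=8, p_5 = 8*1258 + 381 = 10445, q_5 = 8*175 + 53 = 1453.

7/1, 36/5, 115/16, 381/53, 1258/175, 10445/1453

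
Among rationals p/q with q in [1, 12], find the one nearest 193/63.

37/12

Expand x = 193/63 as a continued fraction with the Euclidean algorithm:
  193 = 3*63 + 4, so a_0 = 3.
  63 = 15*4 + 3, so a_1 = 15.
  4 = 1*3 + 1, so a_2 = 1.
  3 = 3*1 + 0, so a_3 = 3.
so x = [3; 15, 1, 3].
Convergents (p_i = a_i*p_{i-1} + p_{i-2}, q_i = a_i*q_{i-1} + q_{i-2} with p_{-2}=0, p_{-1}=1, q_{-2}=1, q_{-1}=0), until the denominator exceeds 12:
  i=0: a_0=3, p_0 = 3*1 + 0 = 3, q_0 = 3*0 + 1 = 1.
  i=1: a_1=15, p_1 = 15*3 + 1 = 46, q_1 = 15*1 + 0 = 15.
q_1 = 15 > 12, so the last convergent with denominator <= 12 is p_0/q_0 = 3/1.
The closest fraction with denominator <= 12 is either p_0/q_0 or the intermediate fraction (k*p_0 + p_{-1})/(k*q_0 + q_{-1}) with the largest k >= 1 whose denominator stays <= 12; these approach x as k grows, and every other convergent or intermediate fraction in range is farther away.
Largest k: floor((12 - q_{-1})/q_0) = floor((12 - 0)/1) = 12 (using the seeds p_{-1} = 1, q_{-1} = 0).
That gives (12*3 + 1)/(12*1 + 0) = 37/12.
Compare the errors: |x - 3/1| = |193*1 - 3*63|/(63*1) = 4/63, and |x - 37/12| = |193*12 - 37*63|/(63*12) = 15/756.
Cross-multiplying, 15*63 = 945 < 3024 = 4*756, so 15/756 is smaller: the intermediate fraction 37/12 is closer to x than 3/1.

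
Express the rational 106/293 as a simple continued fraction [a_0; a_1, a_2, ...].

Run the Euclidean algorithm on 106 and 293; the successive quotients are the partial quotients a_0, a_1, ... (each step inverts the fractional part left over by the previous one):
  106 = 0*293 + 106, so a_0 = 0.
  293 = 2*106 + 81, so a_1 = 2.
  106 = 1*81 + 25, so a_2 = 1.
  81 = 3*25 + 6, so a_3 = 3.
  25 = 4*6 + 1, so a_4 = 4.
  6 = 6*1 + 0, so a_5 = 6.
The remainder reaches 0 after 6 divisions, so the expansion has 6 partial quotients, read off in order.

[0; 2, 1, 3, 4, 6]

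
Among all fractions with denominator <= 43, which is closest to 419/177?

Expand x = 419/177 as a continued fraction with the Euclidean algorithm:
  419 = 2*177 + 65, so a_0 = 2.
  177 = 2*65 + 47, so a_1 = 2.
  65 = 1*47 + 18, so a_2 = 1.
  47 = 2*18 + 11, so a_3 = 2.
  18 = 1*11 + 7, so a_4 = 1.
  11 = 1*7 + 4, so a_5 = 1.
  7 = 1*4 + 3, so a_6 = 1.
  4 = 1*3 + 1, so a_7 = 1.
  3 = 3*1 + 0, so a_8 = 3.
so x = [2; 2, 1, 2, 1, 1, 1, 1, 3].
Convergents (p_i = a_i*p_{i-1} + p_{i-2}, q_i = a_i*q_{i-1} + q_{i-2} with p_{-2}=0, p_{-1}=1, q_{-2}=1, q_{-1}=0), until the denominator exceeds 43:
  i=0: a_0=2, p_0 = 2*1 + 0 = 2, q_0 = 2*0 + 1 = 1.
  i=1: a_1=2, p_1 = 2*2 + 1 = 5, q_1 = 2*1 + 0 = 2.
  i=2: a_2=1, p_2 = 1*5 + 2 = 7, q_2 = 1*2 + 1 = 3.
  i=3: a_3=2, p_3 = 2*7 + 5 = 19, q_3 = 2*3 + 2 = 8.
  i=4: a_4=1, p_4 = 1*19 + 7 = 26, q_4 = 1*8 + 3 = 11.
  i=5: a_5=1, p_5 = 1*26 + 19 = 45, q_5 = 1*11 + 8 = 19.
  i=6: a_6=1, p_6 = 1*45 + 26 = 71, q_6 = 1*19 + 11 = 30.
  i=7: a_7=1, p_7 = 1*71 + 45 = 116, q_7 = 1*30 + 19 = 49.
q_7 = 49 > 43, so the last convergent with denominator <= 43 is p_6/q_6 = 71/30.
The closest fraction with denominator <= 43 is either p_6/q_6 or the intermediate fraction (k*p_6 + p_5)/(k*q_6 + q_5) with the largest k >= 1 whose denominator stays <= 43; these approach x as k grows, and every other convergent or intermediate fraction in range is farther away.
Largest k: floor((43 - q_5)/q_6) = floor((43 - 19)/30) = 0.
Since k = 0, no intermediate fraction beyond p_6/q_6 has denominator <= 43, so the convergent 71/30 is the closest (its error is |419*30 - 71*177|/(177*30) = 3/5310).

71/30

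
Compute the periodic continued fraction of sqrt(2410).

[49; (10, 1, 8, 1, 10, 98)]

Write x_i = (sqrt(2410) + m_i)/d_i with (m_0, d_0) = (0, 1). a_0 = floor(sqrt(2410)) = 49, since 49^2 = 2401 <= 2410 < 2500 = 50^2.
Iterate m_{i+1} = d_i*a_i - m_i, d_{i+1} = (2410 - m_{i+1}^2)/d_i, a_{i+1} = floor((a_0 + m_{i+1})/d_{i+1}):
  m_1 = 1*49 - 0 = 49, d_1 = (2410 - 49^2)/1 = 9/1 = 9, a_1 = floor((49 + 49)/9) = 10.
  m_2 = 9*10 - 49 = 41, d_2 = (2410 - 41^2)/9 = 729/9 = 81, a_2 = floor((49 + 41)/81) = 1.
  m_3 = 81*1 - 41 = 40, d_3 = (2410 - 40^2)/81 = 810/81 = 10, a_3 = floor((49 + 40)/10) = 8.
  m_4 = 10*8 - 40 = 40, d_4 = (2410 - 40^2)/10 = 810/10 = 81, a_4 = floor((49 + 40)/81) = 1.
  m_5 = 81*1 - 40 = 41, d_5 = (2410 - 41^2)/81 = 729/81 = 9, a_5 = floor((49 + 41)/9) = 10.
  m_6 = 9*10 - 41 = 49, d_6 = (2410 - 49^2)/9 = 9/9 = 1, a_6 = floor((49 + 49)/1) = 98.
  m_7 = 1*98 - 49 = 49, d_7 = (2410 - 49^2)/1 = 9/1 = 9: (m_7, d_7) = (m_1, d_1) = (49, 9), so from here the quotients repeat a_1, ..., a_6; the period length is 6.
Hence the expansion of sqrt(2410) is a_0 = 49 followed by the repeating block 10, 1, 8, 1, 10, 98 (period 6).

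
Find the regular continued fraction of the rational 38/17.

Run the Euclidean algorithm on 38 and 17; the successive quotients are the partial quotients a_0, a_1, ... (each step inverts the fractional part left over by the previous one):
  38 = 2*17 + 4, so a_0 = 2.
  17 = 4*4 + 1, so a_1 = 4.
  4 = 4*1 + 0, so a_2 = 4.
The remainder reaches 0 after 3 divisions, so the expansion has 3 partial quotients, read off in order.

[2; 4, 4]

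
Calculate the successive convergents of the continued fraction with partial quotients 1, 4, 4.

1/1, 5/4, 21/17

Using the convergent recurrence p_i = a_i*p_{i-1} + p_{i-2}, q_i = a_i*q_{i-1} + q_{i-2} with p_{-2}=0, p_{-1}=1, q_{-2}=1, q_{-1}=0:
  i=0: a_0=1, p_0 = 1*1 + 0 = 1, q_0 = 1*0 + 1 = 1.
  i=1: a_1=4, p_1 = 4*1 + 1 = 5, q_1 = 4*1 + 0 = 4.
  i=2: a_2=4, p_2 = 4*5 + 1 = 21, q_2 = 4*4 + 1 = 17.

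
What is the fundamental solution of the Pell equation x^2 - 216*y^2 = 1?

(x, y) = (485, 33)

First expand sqrt(216) as a continued fraction. With x_i = (sqrt(216) + m_i)/d_i and (m_0, d_0) = (0, 1): a_0 = floor(sqrt(216)) = 14, since 14^2 = 196 <= 216 < 225 = 15^2.
Iterate m_{i+1} = d_i*a_i - m_i, d_{i+1} = (216 - m_{i+1}^2)/d_i, a_{i+1} = floor((a_0 + m_{i+1})/d_{i+1}):
  m_1 = 1*14 - 0 = 14, d_1 = (216 - 14^2)/1 = 20/1 = 20, a_1 = floor((14 + 14)/20) = 1.
  m_2 = 20*1 - 14 = 6, d_2 = (216 - 6^2)/20 = 180/20 = 9, a_2 = floor((14 + 6)/9) = 2.
  m_3 = 9*2 - 6 = 12, d_3 = (216 - 12^2)/9 = 72/9 = 8, a_3 = floor((14 + 12)/8) = 3.
  m_4 = 8*3 - 12 = 12, d_4 = (216 - 12^2)/8 = 72/8 = 9, a_4 = floor((14 + 12)/9) = 2.
  m_5 = 9*2 - 12 = 6, d_5 = (216 - 6^2)/9 = 180/9 = 20, a_5 = floor((14 + 6)/20) = 1.
  m_6 = 20*1 - 6 = 14, d_6 = (216 - 14^2)/20 = 20/20 = 1, a_6 = floor((14 + 14)/1) = 28.
  m_7 = 1*28 - 14 = 14, d_7 = (216 - 14^2)/1 = 20/1 = 20: (m_7, d_7) = (m_1, d_1) = (14, 20), so from here the quotients repeat a_1, ..., a_6; the period length is 6.
So sqrt(216) = [14; (1, 2, 3, 2, 1, 28)] with period length k = 6.
k is even, so the fundamental solution of x^2 - 216y^2 = 1 is (p_{k-1}, q_{k-1}) = (p_5, q_5); compute convergents through index 5.
Convergents (p_i = a_i*p_{i-1} + p_{i-2}, q_i = a_i*q_{i-1} + q_{i-2} with p_{-2}=0, p_{-1}=1, q_{-2}=1, q_{-1}=0):
  i=0: a_0=14, p_0 = 14*1 + 0 = 14, q_0 = 14*0 + 1 = 1.
  i=1: a_1=1, p_1 = 1*14 + 1 = 15, q_1 = 1*1 + 0 = 1.
  i=2: a_2=2, p_2 = 2*15 + 14 = 44, q_2 = 2*1 + 1 = 3.
  i=3: a_3=3, p_3 = 3*44 + 15 = 147, q_3 = 3*3 + 1 = 10.
  i=4: a_4=2, p_4 = 2*147 + 44 = 338, q_4 = 2*10 + 3 = 23.
  i=5: a_5=1, p_5 = 1*338 + 147 = 485, q_5 = 1*23 + 10 = 33.
Check: 485^2 - 216*33^2 = 235225 - 235224 = 1, so (x, y) = (485, 33) solves the equation, and by the theorem it is the least positive solution.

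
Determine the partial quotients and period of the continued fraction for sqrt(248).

[15; (1, 2, 1, 30)]

Write x_i = (sqrt(248) + m_i)/d_i with (m_0, d_0) = (0, 1). a_0 = floor(sqrt(248)) = 15, since 15^2 = 225 <= 248 < 256 = 16^2.
Iterate m_{i+1} = d_i*a_i - m_i, d_{i+1} = (248 - m_{i+1}^2)/d_i, a_{i+1} = floor((a_0 + m_{i+1})/d_{i+1}):
  m_1 = 1*15 - 0 = 15, d_1 = (248 - 15^2)/1 = 23/1 = 23, a_1 = floor((15 + 15)/23) = 1.
  m_2 = 23*1 - 15 = 8, d_2 = (248 - 8^2)/23 = 184/23 = 8, a_2 = floor((15 + 8)/8) = 2.
  m_3 = 8*2 - 8 = 8, d_3 = (248 - 8^2)/8 = 184/8 = 23, a_3 = floor((15 + 8)/23) = 1.
  m_4 = 23*1 - 8 = 15, d_4 = (248 - 15^2)/23 = 23/23 = 1, a_4 = floor((15 + 15)/1) = 30.
  m_5 = 1*30 - 15 = 15, d_5 = (248 - 15^2)/1 = 23/1 = 23: (m_5, d_5) = (m_1, d_1) = (15, 23), so from here the quotients repeat a_1, ..., a_4; the period length is 4.
Hence the expansion of sqrt(248) is a_0 = 15 followed by the repeating block 1, 2, 1, 30 (period 4).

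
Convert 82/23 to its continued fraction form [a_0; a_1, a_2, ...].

Run the Euclidean algorithm on 82 and 23; the successive quotients are the partial quotients a_0, a_1, ... (each step inverts the fractional part left over by the previous one):
  82 = 3*23 + 13, so a_0 = 3.
  23 = 1*13 + 10, so a_1 = 1.
  13 = 1*10 + 3, so a_2 = 1.
  10 = 3*3 + 1, so a_3 = 3.
  3 = 3*1 + 0, so a_4 = 3.
The remainder reaches 0 after 5 divisions, so the expansion has 5 partial quotients, read off in order.

[3; 1, 1, 3, 3]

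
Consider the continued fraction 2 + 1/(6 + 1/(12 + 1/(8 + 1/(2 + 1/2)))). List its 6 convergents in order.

Using the convergent recurrence p_i = a_i*p_{i-1} + p_{i-2}, q_i = a_i*q_{i-1} + q_{i-2} with p_{-2}=0, p_{-1}=1, q_{-2}=1, q_{-1}=0:
  i=0: a_0=2, p_0 = 2*1 + 0 = 2, q_0 = 2*0 + 1 = 1.
  i=1: a_1=6, p_1 = 6*2 + 1 = 13, q_1 = 6*1 + 0 = 6.
  i=2: a_2=12, p_2 = 12*13 + 2 = 158, q_2 = 12*6 + 1 = 73.
  i=3: a_3=8, p_3 = 8*158 + 13 = 1277, q_3 = 8*73 + 6 = 590.
  i=4: a_4=2, p_4 = 2*1277 + 158 = 2712, q_4 = 2*590 + 73 = 1253.
  i=5: a_5=2, p_5 = 2*2712 + 1277 = 6701, q_5 = 2*1253 + 590 = 3096.

2/1, 13/6, 158/73, 1277/590, 2712/1253, 6701/3096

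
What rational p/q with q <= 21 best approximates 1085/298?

Expand x = 1085/298 as a continued fraction with the Euclidean algorithm:
  1085 = 3*298 + 191, so a_0 = 3.
  298 = 1*191 + 107, so a_1 = 1.
  191 = 1*107 + 84, so a_2 = 1.
  107 = 1*84 + 23, so a_3 = 1.
  84 = 3*23 + 15, so a_4 = 3.
  23 = 1*15 + 8, so a_5 = 1.
  15 = 1*8 + 7, so a_6 = 1.
  8 = 1*7 + 1, so a_7 = 1.
  7 = 7*1 + 0, so a_8 = 7.
so x = [3; 1, 1, 1, 3, 1, 1, 1, 7].
Convergents (p_i = a_i*p_{i-1} + p_{i-2}, q_i = a_i*q_{i-1} + q_{i-2} with p_{-2}=0, p_{-1}=1, q_{-2}=1, q_{-1}=0), until the denominator exceeds 21:
  i=0: a_0=3, p_0 = 3*1 + 0 = 3, q_0 = 3*0 + 1 = 1.
  i=1: a_1=1, p_1 = 1*3 + 1 = 4, q_1 = 1*1 + 0 = 1.
  i=2: a_2=1, p_2 = 1*4 + 3 = 7, q_2 = 1*1 + 1 = 2.
  i=3: a_3=1, p_3 = 1*7 + 4 = 11, q_3 = 1*2 + 1 = 3.
  i=4: a_4=3, p_4 = 3*11 + 7 = 40, q_4 = 3*3 + 2 = 11.
  i=5: a_5=1, p_5 = 1*40 + 11 = 51, q_5 = 1*11 + 3 = 14.
  i=6: a_6=1, p_6 = 1*51 + 40 = 91, q_6 = 1*14 + 11 = 25.
q_6 = 25 > 21, so the last convergent with denominator <= 21 is p_5/q_5 = 51/14.
The closest fraction with denominator <= 21 is either p_5/q_5 or the intermediate fraction (k*p_5 + p_4)/(k*q_5 + q_4) with the largest k >= 1 whose denominator stays <= 21; these approach x as k grows, and every other convergent or intermediate fraction in range is farther away.
Largest k: floor((21 - q_4)/q_5) = floor((21 - 11)/14) = 0.
Since k = 0, no intermediate fraction beyond p_5/q_5 has denominator <= 21, so the convergent 51/14 is the closest (its error is |1085*14 - 51*298|/(298*14) = 8/4172).

51/14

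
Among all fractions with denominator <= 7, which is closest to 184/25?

22/3

Expand x = 184/25 as a continued fraction with the Euclidean algorithm:
  184 = 7*25 + 9, so a_0 = 7.
  25 = 2*9 + 7, so a_1 = 2.
  9 = 1*7 + 2, so a_2 = 1.
  7 = 3*2 + 1, so a_3 = 3.
  2 = 2*1 + 0, so a_4 = 2.
so x = [7; 2, 1, 3, 2].
Convergents (p_i = a_i*p_{i-1} + p_{i-2}, q_i = a_i*q_{i-1} + q_{i-2} with p_{-2}=0, p_{-1}=1, q_{-2}=1, q_{-1}=0), until the denominator exceeds 7:
  i=0: a_0=7, p_0 = 7*1 + 0 = 7, q_0 = 7*0 + 1 = 1.
  i=1: a_1=2, p_1 = 2*7 + 1 = 15, q_1 = 2*1 + 0 = 2.
  i=2: a_2=1, p_2 = 1*15 + 7 = 22, q_2 = 1*2 + 1 = 3.
  i=3: a_3=3, p_3 = 3*22 + 15 = 81, q_3 = 3*3 + 2 = 11.
q_3 = 11 > 7, so the last convergent with denominator <= 7 is p_2/q_2 = 22/3.
The closest fraction with denominator <= 7 is either p_2/q_2 or the intermediate fraction (k*p_2 + p_1)/(k*q_2 + q_1) with the largest k >= 1 whose denominator stays <= 7; these approach x as k grows, and every other convergent or intermediate fraction in range is farther away.
Largest k: floor((7 - q_1)/q_2) = floor((7 - 2)/3) = 1.
That gives (1*22 + 15)/(1*3 + 2) = 37/5.
Compare the errors: |x - 22/3| = |184*3 - 22*25|/(25*3) = 2/75, and |x - 37/5| = |184*5 - 37*25|/(25*5) = 5/125.
Cross-multiplying, 2*125 = 250 < 375 = 5*75, so 2/75 is smaller: the convergent 22/3 is closer to x than 37/5.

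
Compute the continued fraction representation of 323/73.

[4; 2, 2, 1, 4, 2]

Run the Euclidean algorithm on 323 and 73; the successive quotients are the partial quotients a_0, a_1, ... (each step inverts the fractional part left over by the previous one):
  323 = 4*73 + 31, so a_0 = 4.
  73 = 2*31 + 11, so a_1 = 2.
  31 = 2*11 + 9, so a_2 = 2.
  11 = 1*9 + 2, so a_3 = 1.
  9 = 4*2 + 1, so a_4 = 4.
  2 = 2*1 + 0, so a_5 = 2.
The remainder reaches 0 after 6 divisions, so the expansion has 6 partial quotients, read off in order.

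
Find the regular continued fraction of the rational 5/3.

[1; 1, 2]

Run the Euclidean algorithm on 5 and 3; the successive quotients are the partial quotients a_0, a_1, ... (each step inverts the fractional part left over by the previous one):
  5 = 1*3 + 2, so a_0 = 1.
  3 = 1*2 + 1, so a_1 = 1.
  2 = 2*1 + 0, so a_2 = 2.
The remainder reaches 0 after 3 divisions, so the expansion has 3 partial quotients, read off in order.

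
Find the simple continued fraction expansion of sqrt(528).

[22; (1, 44)]

Write x_i = (sqrt(528) + m_i)/d_i with (m_0, d_0) = (0, 1). a_0 = floor(sqrt(528)) = 22, since 22^2 = 484 <= 528 < 529 = 23^2.
Iterate m_{i+1} = d_i*a_i - m_i, d_{i+1} = (528 - m_{i+1}^2)/d_i, a_{i+1} = floor((a_0 + m_{i+1})/d_{i+1}):
  m_1 = 1*22 - 0 = 22, d_1 = (528 - 22^2)/1 = 44/1 = 44, a_1 = floor((22 + 22)/44) = 1.
  m_2 = 44*1 - 22 = 22, d_2 = (528 - 22^2)/44 = 44/44 = 1, a_2 = floor((22 + 22)/1) = 44.
  m_3 = 1*44 - 22 = 22, d_3 = (528 - 22^2)/1 = 44/1 = 44: (m_3, d_3) = (m_1, d_1) = (22, 44), so from here the quotients repeat a_1, a_2; the period length is 2.
Hence the expansion of sqrt(528) is a_0 = 22 followed by the repeating block 1, 44 (period 2).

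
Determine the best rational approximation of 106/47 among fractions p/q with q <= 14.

Expand x = 106/47 as a continued fraction with the Euclidean algorithm:
  106 = 2*47 + 12, so a_0 = 2.
  47 = 3*12 + 11, so a_1 = 3.
  12 = 1*11 + 1, so a_2 = 1.
  11 = 11*1 + 0, so a_3 = 11.
so x = [2; 3, 1, 11].
Convergents (p_i = a_i*p_{i-1} + p_{i-2}, q_i = a_i*q_{i-1} + q_{i-2} with p_{-2}=0, p_{-1}=1, q_{-2}=1, q_{-1}=0), until the denominator exceeds 14:
  i=0: a_0=2, p_0 = 2*1 + 0 = 2, q_0 = 2*0 + 1 = 1.
  i=1: a_1=3, p_1 = 3*2 + 1 = 7, q_1 = 3*1 + 0 = 3.
  i=2: a_2=1, p_2 = 1*7 + 2 = 9, q_2 = 1*3 + 1 = 4.
  i=3: a_3=11, p_3 = 11*9 + 7 = 106, q_3 = 11*4 + 3 = 47.
q_3 = 47 > 14, so the last convergent with denominator <= 14 is p_2/q_2 = 9/4.
The closest fraction with denominator <= 14 is either p_2/q_2 or the intermediate fraction (k*p_2 + p_1)/(k*q_2 + q_1) with the largest k >= 1 whose denominator stays <= 14; these approach x as k grows, and every other convergent or intermediate fraction in range is farther away.
Largest k: floor((14 - q_1)/q_2) = floor((14 - 3)/4) = 2.
That gives (2*9 + 7)/(2*4 + 3) = 25/11.
Compare the errors: |x - 9/4| = |106*4 - 9*47|/(47*4) = 1/188, and |x - 25/11| = |106*11 - 25*47|/(47*11) = 9/517.
Cross-multiplying, 1*517 = 517 < 1692 = 9*188, so 1/188 is smaller: the convergent 9/4 is closer to x than 25/11.

9/4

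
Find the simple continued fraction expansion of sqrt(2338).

Write x_i = (sqrt(2338) + m_i)/d_i with (m_0, d_0) = (0, 1). a_0 = floor(sqrt(2338)) = 48, since 48^2 = 2304 <= 2338 < 2401 = 49^2.
Iterate m_{i+1} = d_i*a_i - m_i, d_{i+1} = (2338 - m_{i+1}^2)/d_i, a_{i+1} = floor((a_0 + m_{i+1})/d_{i+1}):
  m_1 = 1*48 - 0 = 48, d_1 = (2338 - 48^2)/1 = 34/1 = 34, a_1 = floor((48 + 48)/34) = 2.
  m_2 = 34*2 - 48 = 20, d_2 = (2338 - 20^2)/34 = 1938/34 = 57, a_2 = floor((48 + 20)/57) = 1.
  m_3 = 57*1 - 20 = 37, d_3 = (2338 - 37^2)/57 = 969/57 = 17, a_3 = floor((48 + 37)/17) = 5.
  m_4 = 17*5 - 37 = 48, d_4 = (2338 - 48^2)/17 = 34/17 = 2, a_4 = floor((48 + 48)/2) = 48.
  m_5 = 2*48 - 48 = 48, d_5 = (2338 - 48^2)/2 = 34/2 = 17, a_5 = floor((48 + 48)/17) = 5.
  m_6 = 17*5 - 48 = 37, d_6 = (2338 - 37^2)/17 = 969/17 = 57, a_6 = floor((48 + 37)/57) = 1.
  m_7 = 57*1 - 37 = 20, d_7 = (2338 - 20^2)/57 = 1938/57 = 34, a_7 = floor((48 + 20)/34) = 2.
  m_8 = 34*2 - 20 = 48, d_8 = (2338 - 48^2)/34 = 34/34 = 1, a_8 = floor((48 + 48)/1) = 96.
  m_9 = 1*96 - 48 = 48, d_9 = (2338 - 48^2)/1 = 34/1 = 34: (m_9, d_9) = (m_1, d_1) = (48, 34), so from here the quotients repeat a_1, ..., a_8; the period length is 8.
Hence the expansion of sqrt(2338) is a_0 = 48 followed by the repeating block 2, 1, 5, 48, 5, 1, 2, 96 (period 8).

[48; (2, 1, 5, 48, 5, 1, 2, 96)]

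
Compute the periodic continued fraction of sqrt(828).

[28; (1, 3, 2, 3, 1, 56)]

Write x_i = (sqrt(828) + m_i)/d_i with (m_0, d_0) = (0, 1). a_0 = floor(sqrt(828)) = 28, since 28^2 = 784 <= 828 < 841 = 29^2.
Iterate m_{i+1} = d_i*a_i - m_i, d_{i+1} = (828 - m_{i+1}^2)/d_i, a_{i+1} = floor((a_0 + m_{i+1})/d_{i+1}):
  m_1 = 1*28 - 0 = 28, d_1 = (828 - 28^2)/1 = 44/1 = 44, a_1 = floor((28 + 28)/44) = 1.
  m_2 = 44*1 - 28 = 16, d_2 = (828 - 16^2)/44 = 572/44 = 13, a_2 = floor((28 + 16)/13) = 3.
  m_3 = 13*3 - 16 = 23, d_3 = (828 - 23^2)/13 = 299/13 = 23, a_3 = floor((28 + 23)/23) = 2.
  m_4 = 23*2 - 23 = 23, d_4 = (828 - 23^2)/23 = 299/23 = 13, a_4 = floor((28 + 23)/13) = 3.
  m_5 = 13*3 - 23 = 16, d_5 = (828 - 16^2)/13 = 572/13 = 44, a_5 = floor((28 + 16)/44) = 1.
  m_6 = 44*1 - 16 = 28, d_6 = (828 - 28^2)/44 = 44/44 = 1, a_6 = floor((28 + 28)/1) = 56.
  m_7 = 1*56 - 28 = 28, d_7 = (828 - 28^2)/1 = 44/1 = 44: (m_7, d_7) = (m_1, d_1) = (28, 44), so from here the quotients repeat a_1, ..., a_6; the period length is 6.
Hence the expansion of sqrt(828) is a_0 = 28 followed by the repeating block 1, 3, 2, 3, 1, 56 (period 6).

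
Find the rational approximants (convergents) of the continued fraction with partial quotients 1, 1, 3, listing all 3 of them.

Using the convergent recurrence p_i = a_i*p_{i-1} + p_{i-2}, q_i = a_i*q_{i-1} + q_{i-2} with p_{-2}=0, p_{-1}=1, q_{-2}=1, q_{-1}=0:
  i=0: a_0=1, p_0 = 1*1 + 0 = 1, q_0 = 1*0 + 1 = 1.
  i=1: a_1=1, p_1 = 1*1 + 1 = 2, q_1 = 1*1 + 0 = 1.
  i=2: a_2=3, p_2 = 3*2 + 1 = 7, q_2 = 3*1 + 1 = 4.

1/1, 2/1, 7/4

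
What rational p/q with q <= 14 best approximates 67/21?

35/11

Expand x = 67/21 as a continued fraction with the Euclidean algorithm:
  67 = 3*21 + 4, so a_0 = 3.
  21 = 5*4 + 1, so a_1 = 5.
  4 = 4*1 + 0, so a_2 = 4.
so x = [3; 5, 4].
Convergents (p_i = a_i*p_{i-1} + p_{i-2}, q_i = a_i*q_{i-1} + q_{i-2} with p_{-2}=0, p_{-1}=1, q_{-2}=1, q_{-1}=0), until the denominator exceeds 14:
  i=0: a_0=3, p_0 = 3*1 + 0 = 3, q_0 = 3*0 + 1 = 1.
  i=1: a_1=5, p_1 = 5*3 + 1 = 16, q_1 = 5*1 + 0 = 5.
  i=2: a_2=4, p_2 = 4*16 + 3 = 67, q_2 = 4*5 + 1 = 21.
q_2 = 21 > 14, so the last convergent with denominator <= 14 is p_1/q_1 = 16/5.
The closest fraction with denominator <= 14 is either p_1/q_1 or the intermediate fraction (k*p_1 + p_0)/(k*q_1 + q_0) with the largest k >= 1 whose denominator stays <= 14; these approach x as k grows, and every other convergent or intermediate fraction in range is farther away.
Largest k: floor((14 - q_0)/q_1) = floor((14 - 1)/5) = 2.
That gives (2*16 + 3)/(2*5 + 1) = 35/11.
Compare the errors: |x - 16/5| = |67*5 - 16*21|/(21*5) = 1/105, and |x - 35/11| = |67*11 - 35*21|/(21*11) = 2/231.
Cross-multiplying, 2*105 = 210 < 231 = 1*231, so 2/231 is smaller: the intermediate fraction 35/11 is closer to x than 16/5.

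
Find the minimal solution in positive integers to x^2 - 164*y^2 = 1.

First expand sqrt(164) as a continued fraction. With x_i = (sqrt(164) + m_i)/d_i and (m_0, d_0) = (0, 1): a_0 = floor(sqrt(164)) = 12, since 12^2 = 144 <= 164 < 169 = 13^2.
Iterate m_{i+1} = d_i*a_i - m_i, d_{i+1} = (164 - m_{i+1}^2)/d_i, a_{i+1} = floor((a_0 + m_{i+1})/d_{i+1}):
  m_1 = 1*12 - 0 = 12, d_1 = (164 - 12^2)/1 = 20/1 = 20, a_1 = floor((12 + 12)/20) = 1.
  m_2 = 20*1 - 12 = 8, d_2 = (164 - 8^2)/20 = 100/20 = 5, a_2 = floor((12 + 8)/5) = 4.
  m_3 = 5*4 - 8 = 12, d_3 = (164 - 12^2)/5 = 20/5 = 4, a_3 = floor((12 + 12)/4) = 6.
  m_4 = 4*6 - 12 = 12, d_4 = (164 - 12^2)/4 = 20/4 = 5, a_4 = floor((12 + 12)/5) = 4.
  m_5 = 5*4 - 12 = 8, d_5 = (164 - 8^2)/5 = 100/5 = 20, a_5 = floor((12 + 8)/20) = 1.
  m_6 = 20*1 - 8 = 12, d_6 = (164 - 12^2)/20 = 20/20 = 1, a_6 = floor((12 + 12)/1) = 24.
  m_7 = 1*24 - 12 = 12, d_7 = (164 - 12^2)/1 = 20/1 = 20: (m_7, d_7) = (m_1, d_1) = (12, 20), so from here the quotients repeat a_1, ..., a_6; the period length is 6.
So sqrt(164) = [12; (1, 4, 6, 4, 1, 24)] with period length k = 6.
k is even, so the fundamental solution of x^2 - 164y^2 = 1 is (p_{k-1}, q_{k-1}) = (p_5, q_5); compute convergents through index 5.
Convergents (p_i = a_i*p_{i-1} + p_{i-2}, q_i = a_i*q_{i-1} + q_{i-2} with p_{-2}=0, p_{-1}=1, q_{-2}=1, q_{-1}=0):
  i=0: a_0=12, p_0 = 12*1 + 0 = 12, q_0 = 12*0 + 1 = 1.
  i=1: a_1=1, p_1 = 1*12 + 1 = 13, q_1 = 1*1 + 0 = 1.
  i=2: a_2=4, p_2 = 4*13 + 12 = 64, q_2 = 4*1 + 1 = 5.
  i=3: a_3=6, p_3 = 6*64 + 13 = 397, q_3 = 6*5 + 1 = 31.
  i=4: a_4=4, p_4 = 4*397 + 64 = 1652, q_4 = 4*31 + 5 = 129.
  i=5: a_5=1, p_5 = 1*1652 + 397 = 2049, q_5 = 1*129 + 31 = 160.
Check: 2049^2 - 164*160^2 = 4198401 - 4198400 = 1, so (x, y) = (2049, 160) solves the equation, and by the theorem it is the least positive solution.

(x, y) = (2049, 160)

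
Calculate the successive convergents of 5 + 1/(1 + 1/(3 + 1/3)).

Using the convergent recurrence p_i = a_i*p_{i-1} + p_{i-2}, q_i = a_i*q_{i-1} + q_{i-2} with p_{-2}=0, p_{-1}=1, q_{-2}=1, q_{-1}=0:
  i=0: a_0=5, p_0 = 5*1 + 0 = 5, q_0 = 5*0 + 1 = 1.
  i=1: a_1=1, p_1 = 1*5 + 1 = 6, q_1 = 1*1 + 0 = 1.
  i=2: a_2=3, p_2 = 3*6 + 5 = 23, q_2 = 3*1 + 1 = 4.
  i=3: a_3=3, p_3 = 3*23 + 6 = 75, q_3 = 3*4 + 1 = 13.

5/1, 6/1, 23/4, 75/13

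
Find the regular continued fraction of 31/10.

Run the Euclidean algorithm on 31 and 10; the successive quotients are the partial quotients a_0, a_1, ... (each step inverts the fractional part left over by the previous one):
  31 = 3*10 + 1, so a_0 = 3.
  10 = 10*1 + 0, so a_1 = 10.
The remainder reaches 0 after 2 divisions, so the expansion has 2 partial quotients, read off in order.

[3; 10]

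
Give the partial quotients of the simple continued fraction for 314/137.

[2; 3, 2, 2, 1, 5]

Run the Euclidean algorithm on 314 and 137; the successive quotients are the partial quotients a_0, a_1, ... (each step inverts the fractional part left over by the previous one):
  314 = 2*137 + 40, so a_0 = 2.
  137 = 3*40 + 17, so a_1 = 3.
  40 = 2*17 + 6, so a_2 = 2.
  17 = 2*6 + 5, so a_3 = 2.
  6 = 1*5 + 1, so a_4 = 1.
  5 = 5*1 + 0, so a_5 = 5.
The remainder reaches 0 after 6 divisions, so the expansion has 6 partial quotients, read off in order.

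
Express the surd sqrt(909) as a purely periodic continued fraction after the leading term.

Write x_i = (sqrt(909) + m_i)/d_i with (m_0, d_0) = (0, 1). a_0 = floor(sqrt(909)) = 30, since 30^2 = 900 <= 909 < 961 = 31^2.
Iterate m_{i+1} = d_i*a_i - m_i, d_{i+1} = (909 - m_{i+1}^2)/d_i, a_{i+1} = floor((a_0 + m_{i+1})/d_{i+1}):
  m_1 = 1*30 - 0 = 30, d_1 = (909 - 30^2)/1 = 9/1 = 9, a_1 = floor((30 + 30)/9) = 6.
  m_2 = 9*6 - 30 = 24, d_2 = (909 - 24^2)/9 = 333/9 = 37, a_2 = floor((30 + 24)/37) = 1.
  m_3 = 37*1 - 24 = 13, d_3 = (909 - 13^2)/37 = 740/37 = 20, a_3 = floor((30 + 13)/20) = 2.
  m_4 = 20*2 - 13 = 27, d_4 = (909 - 27^2)/20 = 180/20 = 9, a_4 = floor((30 + 27)/9) = 6.
  m_5 = 9*6 - 27 = 27, d_5 = (909 - 27^2)/9 = 180/9 = 20, a_5 = floor((30 + 27)/20) = 2.
  m_6 = 20*2 - 27 = 13, d_6 = (909 - 13^2)/20 = 740/20 = 37, a_6 = floor((30 + 13)/37) = 1.
  m_7 = 37*1 - 13 = 24, d_7 = (909 - 24^2)/37 = 333/37 = 9, a_7 = floor((30 + 24)/9) = 6.
  m_8 = 9*6 - 24 = 30, d_8 = (909 - 30^2)/9 = 9/9 = 1, a_8 = floor((30 + 30)/1) = 60.
  m_9 = 1*60 - 30 = 30, d_9 = (909 - 30^2)/1 = 9/1 = 9: (m_9, d_9) = (m_1, d_1) = (30, 9), so from here the quotients repeat a_1, ..., a_8; the period length is 8.
Hence the expansion of sqrt(909) is a_0 = 30 followed by the repeating block 6, 1, 2, 6, 2, 1, 6, 60 (period 8).

[30; (6, 1, 2, 6, 2, 1, 6, 60)]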